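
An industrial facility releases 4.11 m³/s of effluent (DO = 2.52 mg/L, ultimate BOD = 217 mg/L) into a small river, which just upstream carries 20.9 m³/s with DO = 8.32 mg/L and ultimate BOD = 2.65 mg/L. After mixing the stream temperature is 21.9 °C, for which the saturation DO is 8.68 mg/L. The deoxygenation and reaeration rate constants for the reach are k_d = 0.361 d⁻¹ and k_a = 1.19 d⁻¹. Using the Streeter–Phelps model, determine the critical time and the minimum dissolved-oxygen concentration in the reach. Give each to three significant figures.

Mixed DO = (20.9×8.32 + 4.11×2.52)/(20.9+4.11) = 184.2/25.01 = 7.367 mg/L.
Mixed L₀ = (20.9×2.65 + 4.11×217)/(25.01) = 947.3/25.01 = 37.88 mg/L.
Initial deficit D₀ = C_s − DO₀ = 8.68 − 7.367 = 1.313 mg/L.
t_c = (1/0.8290) ln[(1.19/0.361)(1 − 1.313×0.8290/(0.361×37.88))] = 1.206 × ln(3.034) = 1.339 d.
D_c = (0.361/1.19) × 37.88 × e^(−0.361×1.339) = 0.3034 × 37.88 × 0.6167 = 7.086 mg/L.
Minimum DO = 8.68 − 7.086 = 1.594 mg/L.

t_c ≈ 1.34 d; minimum DO ≈ 1.59 mg/L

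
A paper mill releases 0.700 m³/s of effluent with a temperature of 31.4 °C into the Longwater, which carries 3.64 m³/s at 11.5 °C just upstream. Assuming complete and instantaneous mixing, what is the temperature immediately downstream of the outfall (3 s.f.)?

14.7 °C

Flow-weighted mixing: C = (Q_r C_r + Q_w C_w)/(Q_r + Q_w)
= (3.64×11.5 + 0.700×31.4)/(3.64 + 0.700) = 63.84/4.340 = 14.71 °C.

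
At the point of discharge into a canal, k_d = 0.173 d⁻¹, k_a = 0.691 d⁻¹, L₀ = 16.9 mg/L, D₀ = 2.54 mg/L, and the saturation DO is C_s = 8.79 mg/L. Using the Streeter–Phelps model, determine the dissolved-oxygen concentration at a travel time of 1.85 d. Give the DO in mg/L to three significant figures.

k_d L₀/(k_a−k_d) = 0.173×16.9/(0.691−0.173) = 2.924/0.5180 = 5.644 mg/L.
e^(−k_d t) = e^(−0.173×1.850) = 0.7261; e^(−k_a t) = e^(−0.691×1.850) = 0.2785.
D = 5.644 × (0.7261 − 0.2785) + 2.54 × 0.2785 = 2.526 + 0.7074 = 3.234 mg/L.
DO = C_s − D = 8.79 − 3.234 = 5.556 mg/L.

DO ≈ 5.56 mg/L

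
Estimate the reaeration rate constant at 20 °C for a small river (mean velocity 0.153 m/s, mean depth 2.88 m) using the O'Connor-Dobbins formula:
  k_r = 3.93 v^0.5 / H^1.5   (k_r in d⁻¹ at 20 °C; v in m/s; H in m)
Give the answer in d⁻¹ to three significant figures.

k_r = 3.93 × 0.153^0.5 / 2.88^1.5 = 3.93 × 0.3912 / 4.888 = 0.3145 d⁻¹.

k_r ≈ 0.315 d⁻¹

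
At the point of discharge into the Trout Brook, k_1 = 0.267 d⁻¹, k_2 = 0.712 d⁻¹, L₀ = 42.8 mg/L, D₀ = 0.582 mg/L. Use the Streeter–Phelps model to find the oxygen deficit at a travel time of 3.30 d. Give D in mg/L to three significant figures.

k_1 L₀/(k_2−k_1) = 0.267×42.8/(0.712−0.267) = 11.43/0.4450 = 25.68 mg/L.
e^(−k_1 t) = e^(−0.267×3.300) = 0.4143; e^(−k_2 t) = e^(−0.712×3.300) = 0.09541.
D = 25.68 × (0.4143 − 0.09541) + 0.582 × 0.09541 = 8.190 + 0.05553 = 8.245 mg/L.

D ≈ 8.25 mg/L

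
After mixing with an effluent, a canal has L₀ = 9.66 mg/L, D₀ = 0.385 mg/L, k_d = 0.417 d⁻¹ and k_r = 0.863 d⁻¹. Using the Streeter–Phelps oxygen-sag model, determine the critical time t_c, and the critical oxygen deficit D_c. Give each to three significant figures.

t_c = [1/(k_r−k_d)] ln[(k_r/k_d)(1 − D₀(k_r−k_d)/(k_d L₀))]
= [1/(0.863−0.417)] ln[(0.863/0.417)(1 − 0.385×0.4460/(0.417×9.66))]
= (1/0.4460) ln[2.070 × 0.9574] = 2.242 × ln(1.981) = 2.242 × 0.6838 = 1.533 d.
D_c = (k_d/k_r) L₀ e^(−k_d t_c) = (0.417/0.863) × 9.66 × e^(−0.417×1.533) = 0.4832 × 9.66 × 0.5277 = 2.463 mg/L.

t_c ≈ 1.53 d; D_c ≈ 2.46 mg/L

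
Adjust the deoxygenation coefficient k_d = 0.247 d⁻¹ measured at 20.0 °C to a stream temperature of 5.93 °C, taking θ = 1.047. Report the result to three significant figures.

k_d ≈ 0.129 d⁻¹

k_d(T₂) = k_d(T₁) · θ^(T₂−T₁) = 0.247 × 1.047^(5.93−20.0)
= 0.247 × 1.047^-14.1 = 0.247 × 0.5240 = 0.1294 d⁻¹.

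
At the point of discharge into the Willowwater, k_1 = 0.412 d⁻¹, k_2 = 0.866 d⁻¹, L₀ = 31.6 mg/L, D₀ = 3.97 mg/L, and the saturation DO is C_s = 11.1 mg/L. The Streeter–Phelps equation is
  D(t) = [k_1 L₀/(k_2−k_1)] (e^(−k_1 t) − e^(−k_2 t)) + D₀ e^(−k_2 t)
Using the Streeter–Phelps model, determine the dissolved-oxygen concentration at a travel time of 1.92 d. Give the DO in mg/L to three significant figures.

k_1 L₀/(k_2−k_1) = 0.412×31.6/(0.866−0.412) = 13.02/0.4540 = 28.68 mg/L.
e^(−k_1 t) = e^(−0.412×1.920) = 0.4534; e^(−k_2 t) = e^(−0.866×1.920) = 0.1896.
D = 28.68 × (0.4534 − 0.1896) + 3.97 × 0.1896 = 7.563 + 0.7528 = 8.316 mg/L.
DO = C_s − D = 11.1 − 8.316 = 2.784 mg/L.

DO ≈ 2.78 mg/L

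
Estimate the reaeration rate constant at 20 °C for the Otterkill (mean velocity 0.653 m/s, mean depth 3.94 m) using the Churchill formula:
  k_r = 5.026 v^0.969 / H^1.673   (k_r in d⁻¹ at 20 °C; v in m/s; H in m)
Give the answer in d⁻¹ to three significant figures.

k_r ≈ 0.335 d⁻¹

k_r = 5.026 × 0.653^0.969 / 3.94^1.673 = 5.026 × 0.6617 / 9.914 = 0.3354 d⁻¹.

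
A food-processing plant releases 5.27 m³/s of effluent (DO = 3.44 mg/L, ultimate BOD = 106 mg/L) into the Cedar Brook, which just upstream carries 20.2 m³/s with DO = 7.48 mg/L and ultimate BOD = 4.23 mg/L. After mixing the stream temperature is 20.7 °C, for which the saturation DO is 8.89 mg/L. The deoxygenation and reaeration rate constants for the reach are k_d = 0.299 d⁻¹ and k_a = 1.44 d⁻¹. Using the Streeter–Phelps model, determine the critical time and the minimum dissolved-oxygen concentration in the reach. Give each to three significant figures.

t_c ≈ 1.01 d; minimum DO ≈ 5.01 mg/L

Mixed DO = (20.2×7.48 + 5.27×3.44)/(20.2+5.27) = 169.2/25.47 = 6.644 mg/L.
Mixed L₀ = (20.2×4.23 + 5.27×106)/(25.47) = 644.1/25.47 = 25.29 mg/L.
Initial deficit D₀ = C_s − DO₀ = 8.89 − 6.644 = 2.246 mg/L.
t_c = (1/1.141) ln[(1.44/0.299)(1 − 2.246×1.141/(0.299×25.29))] = 0.8764 × ln(3.184) = 1.015 d.
D_c = (0.299/1.44) × 25.29 × e^(−0.299×1.015) = 0.2076 × 25.29 × 0.7383 = 3.876 mg/L.
Minimum DO = 8.89 − 3.876 = 5.014 mg/L.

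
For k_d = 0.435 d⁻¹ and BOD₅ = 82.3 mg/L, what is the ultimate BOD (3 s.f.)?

BOD₅ = L₀(1 − e^(−5k_d)) ⇒ L₀ = BOD₅ / (1 − e^(−5×0.435))
= 82.3 / (1 − 0.1136) = 82.3 / 0.8864 = 92.85 mg/L.

L₀ ≈ 92.8 mg/L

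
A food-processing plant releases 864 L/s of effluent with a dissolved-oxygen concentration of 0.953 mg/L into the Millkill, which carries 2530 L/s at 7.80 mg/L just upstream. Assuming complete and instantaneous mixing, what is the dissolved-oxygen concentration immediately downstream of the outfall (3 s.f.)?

Flow-weighted mixing: C = (Q_r C_r + Q_w C_w)/(Q_r + Q_w)
= (2530×7.80 + 864×0.953)/(2530 + 864) = 20560/3394 = 6.057 mg/L.

6.06 mg/L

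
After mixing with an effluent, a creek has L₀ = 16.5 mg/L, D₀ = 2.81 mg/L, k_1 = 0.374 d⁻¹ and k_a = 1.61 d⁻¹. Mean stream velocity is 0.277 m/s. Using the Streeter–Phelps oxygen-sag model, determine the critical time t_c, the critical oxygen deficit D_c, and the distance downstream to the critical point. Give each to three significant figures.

t_c = [1/(k_a−k_1)] ln[(k_a/k_1)(1 − D₀(k_a−k_1)/(k_1 L₀))]
= [1/(1.61−0.374)] ln[(1.61/0.374)(1 − 2.81×1.236/(0.374×16.5))]
= (1/1.236) ln[4.305 × 0.4372] = 0.8091 × ln(1.882) = 0.8091 × 0.6323 = 0.5116 d.
D_c = (k_1/k_a) L₀ e^(−k_1 t_c) = (0.374/1.61) × 16.5 × e^(−0.374×0.5116) = 0.2323 × 16.5 × 0.8259 = 3.165 mg/L.
x_c = v t_c = 0.277 m/s × 0.5116 d × 86400 s/d = 12240 m ≈ 12.2 km.

t_c ≈ 0.512 d; D_c ≈ 3.17 mg/L; x_c ≈ 12.2 km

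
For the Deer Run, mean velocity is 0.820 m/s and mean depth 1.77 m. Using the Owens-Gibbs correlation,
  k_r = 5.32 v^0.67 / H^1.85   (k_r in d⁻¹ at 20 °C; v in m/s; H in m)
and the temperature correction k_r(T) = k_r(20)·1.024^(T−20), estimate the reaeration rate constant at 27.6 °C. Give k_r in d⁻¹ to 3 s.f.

k_r ≈ 1.94 d⁻¹

k_r(20) = 5.32 × 0.820^0.67 / 1.77^1.85 = 5.32 × 0.8755 / 2.876 = 1.620 d⁻¹.
k_r(27.6) = 1.620 × 1.024^(27.6−20) = 1.620 × 1.198 = 1.940 d⁻¹.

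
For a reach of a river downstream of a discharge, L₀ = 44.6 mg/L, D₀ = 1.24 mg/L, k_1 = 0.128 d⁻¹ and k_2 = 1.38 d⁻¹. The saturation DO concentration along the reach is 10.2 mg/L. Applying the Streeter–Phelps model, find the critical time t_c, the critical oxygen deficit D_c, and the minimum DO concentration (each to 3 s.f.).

t_c = [1/(k_2−k_1)] ln[(k_2/k_1)(1 − D₀(k_2−k_1)/(k_1 L₀))]
= [1/(1.38−0.128)] ln[(1.38/0.128)(1 − 1.24×1.252/(0.128×44.6))]
= (1/1.252) ln[10.78 × 0.7281] = 0.7987 × ln(7.849) = 0.7987 × 2.060 = 1.646 d.
D_c = (k_1/k_2) L₀ e^(−k_1 t_c) = (0.128/1.38) × 44.6 × e^(−0.128×1.646) = 0.09275 × 44.6 × 0.8101 = 3.351 mg/L.
Minimum DO = C_s − D_c = 10.2 − 3.351 = 6.849 mg/L.

t_c ≈ 1.65 d; D_c ≈ 3.35 mg/L; min DO ≈ 6.85 mg/L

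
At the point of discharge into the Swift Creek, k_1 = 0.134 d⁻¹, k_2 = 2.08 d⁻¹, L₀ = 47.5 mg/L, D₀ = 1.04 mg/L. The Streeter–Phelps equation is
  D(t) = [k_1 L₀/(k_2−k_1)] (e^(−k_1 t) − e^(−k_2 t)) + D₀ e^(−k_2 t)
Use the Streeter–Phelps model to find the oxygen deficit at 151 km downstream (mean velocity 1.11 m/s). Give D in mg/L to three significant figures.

Travel time t = x/v = 151 km / (1.11 m/s) = 151000 m / 1.11 m/s = 136000 s = 1.574 d.
k_1 L₀/(k_2−k_1) = 0.134×47.5/(2.08−0.134) = 6.365/1.946 = 3.271 mg/L.
e^(−k_1 t) = e^(−0.134×1.574) = 0.8098; e^(−k_2 t) = e^(−2.08×1.574) = 0.03782.
D = 3.271 × (0.8098 − 0.03782) + 1.04 × 0.03782 = 2.525 + 0.03933 = 2.564 mg/L.

D ≈ 2.56 mg/L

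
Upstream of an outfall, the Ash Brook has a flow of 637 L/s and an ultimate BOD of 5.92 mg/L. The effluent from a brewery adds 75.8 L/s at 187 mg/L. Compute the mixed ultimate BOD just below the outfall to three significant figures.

25.2 mg/L

Flow-weighted mixing: C = (Q_r C_r + Q_w C_w)/(Q_r + Q_w)
= (637×5.92 + 75.8×187)/(637 + 75.8) = 17950/712.8 = 25.18 mg/L.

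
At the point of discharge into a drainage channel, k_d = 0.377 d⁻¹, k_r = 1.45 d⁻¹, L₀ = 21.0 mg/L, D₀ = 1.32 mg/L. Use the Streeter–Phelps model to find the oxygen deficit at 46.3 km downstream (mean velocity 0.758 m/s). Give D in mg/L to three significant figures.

Travel time t = x/v = 46.3 km / (0.758 m/s) = 46300 m / 0.758 m/s = 61080 s = 0.7070 d.
k_d L₀/(k_r−k_d) = 0.377×21.0/(1.45−0.377) = 7.917/1.073 = 7.378 mg/L.
e^(−k_d t) = e^(−0.377×0.7070) = 0.7660; e^(−k_r t) = e^(−1.45×0.7070) = 0.3588.
D = 7.378 × (0.7660 − 0.3588) + 1.32 × 0.3588 = 3.005 + 0.4736 = 3.479 mg/L.

D ≈ 3.48 mg/L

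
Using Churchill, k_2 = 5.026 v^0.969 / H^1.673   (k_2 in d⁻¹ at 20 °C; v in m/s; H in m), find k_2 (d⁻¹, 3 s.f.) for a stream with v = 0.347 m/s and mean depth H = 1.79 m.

k_2 ≈ 0.680 d⁻¹

k_2 = 5.026 × 0.347^0.969 / 1.79^1.673 = 5.026 × 0.3586 / 2.649 = 0.6804 d⁻¹.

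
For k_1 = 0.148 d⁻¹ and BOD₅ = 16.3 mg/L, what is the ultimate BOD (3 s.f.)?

L₀ ≈ 31.2 mg/L

BOD₅ = L₀(1 − e^(−5k_1)) ⇒ L₀ = BOD₅ / (1 − e^(−5×0.148))
= 16.3 / (1 − 0.4771) = 16.3 / 0.5229 = 31.17 mg/L.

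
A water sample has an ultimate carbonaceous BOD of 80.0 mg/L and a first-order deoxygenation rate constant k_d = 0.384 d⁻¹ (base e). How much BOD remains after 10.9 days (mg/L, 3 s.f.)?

L_t = L₀ e^(−k_d t) = 80.0 × e^(−0.384×10.9) = 80.0 × 0.01521 = 1.217 mg/L.

L ≈ 1.22 mg/L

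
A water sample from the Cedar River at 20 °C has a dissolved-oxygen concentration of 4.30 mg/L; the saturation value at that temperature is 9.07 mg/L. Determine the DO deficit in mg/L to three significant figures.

D = C_s − C = 9.07 − 4.30 = 4.77 mg/L.

D ≈ 4.77 mg/L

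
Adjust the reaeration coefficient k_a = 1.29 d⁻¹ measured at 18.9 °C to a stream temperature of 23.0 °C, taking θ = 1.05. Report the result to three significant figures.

k_a ≈ 1.58 d⁻¹

k_a(T₂) = k_a(T₁) · θ^(T₂−T₁) = 1.29 × 1.05^(23.0−18.9)
= 1.29 × 1.05^4.10 = 1.29 × 1.221 = 1.576 d⁻¹.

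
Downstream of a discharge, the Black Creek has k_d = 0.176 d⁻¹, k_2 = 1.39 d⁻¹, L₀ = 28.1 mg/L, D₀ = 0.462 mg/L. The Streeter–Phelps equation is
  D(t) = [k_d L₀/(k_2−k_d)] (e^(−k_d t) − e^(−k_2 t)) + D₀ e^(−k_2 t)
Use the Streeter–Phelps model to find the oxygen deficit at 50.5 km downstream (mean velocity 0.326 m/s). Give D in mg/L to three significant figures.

D ≈ 2.67 mg/L

Travel time t = x/v = 50.5 km / (0.326 m/s) = 50500 m / 0.326 m/s = 154900 s = 1.793 d.
k_d L₀/(k_2−k_d) = 0.176×28.1/(1.39−0.176) = 4.946/1.214 = 4.074 mg/L.
e^(−k_d t) = e^(−0.176×1.793) = 0.7294; e^(−k_2 t) = e^(−1.39×1.793) = 0.08273.
D = 4.074 × (0.7294 − 0.08273) + 0.462 × 0.08273 = 2.634 + 0.03822 = 2.673 mg/L.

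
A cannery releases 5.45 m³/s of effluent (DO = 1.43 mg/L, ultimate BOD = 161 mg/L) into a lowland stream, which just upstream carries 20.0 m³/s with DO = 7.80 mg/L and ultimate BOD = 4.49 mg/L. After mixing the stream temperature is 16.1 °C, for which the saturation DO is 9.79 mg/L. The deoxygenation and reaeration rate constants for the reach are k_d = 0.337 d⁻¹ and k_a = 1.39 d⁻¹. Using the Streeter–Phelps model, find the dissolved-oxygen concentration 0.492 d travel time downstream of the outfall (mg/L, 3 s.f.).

DO ≈ 3.93 mg/L

Mixed DO = (20.0×7.80 + 5.45×1.43)/(20.0+5.45) = 163.8/25.45 = 6.436 mg/L.
Mixed L₀ = (20.0×4.49 + 5.45×161)/(25.45) = 967.2/25.45 = 38.01 mg/L.
Initial deficit D₀ = C_s − DO₀ = 9.79 − 6.436 = 3.354 mg/L.
D(0.492) = [0.337×38.01/(1.39−0.337)](e^(−0.337×0.492) − e^(−1.39×0.492)) + 3.354 e^(−1.39×0.492)
= 12.16 × (0.8472 − 0.5047) + 3.354 × 0.5047 = 5.859 mg/L.
DO = 9.79 − 5.859 = 3.931 mg/L.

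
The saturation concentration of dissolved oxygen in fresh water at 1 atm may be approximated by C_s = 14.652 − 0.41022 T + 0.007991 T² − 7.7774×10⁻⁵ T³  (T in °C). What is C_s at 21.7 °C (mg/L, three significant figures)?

C_s ≈ 8.72 mg/L

C_s = 14.652 − 0.41022×21.7 + 0.007991×21.7² − 7.7774×10⁻⁵×21.7³ = 8.718 mg/L.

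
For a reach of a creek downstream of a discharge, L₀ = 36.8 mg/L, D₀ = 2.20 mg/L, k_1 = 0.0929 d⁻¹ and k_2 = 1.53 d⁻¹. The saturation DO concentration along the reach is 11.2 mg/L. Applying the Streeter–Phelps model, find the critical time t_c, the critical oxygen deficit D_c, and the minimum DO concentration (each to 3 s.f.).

With k_2/k_1 = 16.47 and 1 − D₀(k_2−k_1)/(k_1 L₀) = 0.07520,
t_c = ln(16.47 × 0.07520) / (1.53 − 0.0929) = ln(1.239) / 1.437 = 0.2139/1.437 = 0.1489 d.
D_c = (k_1/k_2) L₀ e^(−k_1 t_c) = (0.0929/1.53) × 36.8 × e^(−0.0929×0.1489) = 0.06072 × 36.8 × 0.9863 = 2.204 mg/L.
Minimum DO = C_s − D_c = 11.2 − 2.204 = 8.996 mg/L.

t_c ≈ 0.149 d; D_c ≈ 2.20 mg/L; min DO ≈ 9.00 mg/L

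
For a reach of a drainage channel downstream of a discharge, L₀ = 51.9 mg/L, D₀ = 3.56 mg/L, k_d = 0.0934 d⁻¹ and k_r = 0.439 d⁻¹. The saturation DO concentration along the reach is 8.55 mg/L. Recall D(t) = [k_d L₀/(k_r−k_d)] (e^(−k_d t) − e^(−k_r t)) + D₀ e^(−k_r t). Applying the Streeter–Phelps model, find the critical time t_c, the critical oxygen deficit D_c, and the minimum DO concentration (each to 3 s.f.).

At the critical point dD/dt = 0, so k_d L₀ e^(−k_d t) = k_r D. Substituting D(t) from the Streeter–Phelps equation and solving for t gives
t_c = ln[(k_r/k_d)(1 − D₀(k_r−k_d)/(k_d L₀))] / (k_r−k_d).
Here k_r−k_d = 0.3456 d⁻¹ and 1 − D₀(k_r−k_d)/(k_d L₀) = 1 − 3.56×0.3456/(0.0934×51.9) = 0.7462, so
t_c = ln(4.700 × 0.7462) / 0.3456 = 1.255 / 0.3456 = 3.631 d.
L(t_c) = L₀ e^(−k_d t_c) = 51.9 × 0.7124 = 36.97 mg/L, and at the critical point k_r D_c = k_d L, so D_c = (0.0934/0.439) × 36.97 = 7.866 mg/L.
Minimum DO = C_s − D_c = 8.55 − 7.866 = 0.6837 mg/L.

t_c ≈ 3.63 d; D_c ≈ 7.87 mg/L; min DO ≈ 0.684 mg/L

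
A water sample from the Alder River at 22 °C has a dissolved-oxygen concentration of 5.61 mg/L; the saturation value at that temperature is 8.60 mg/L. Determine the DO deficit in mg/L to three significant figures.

D ≈ 2.99 mg/L

D = C_s − C = 8.60 − 5.61 = 2.99 mg/L.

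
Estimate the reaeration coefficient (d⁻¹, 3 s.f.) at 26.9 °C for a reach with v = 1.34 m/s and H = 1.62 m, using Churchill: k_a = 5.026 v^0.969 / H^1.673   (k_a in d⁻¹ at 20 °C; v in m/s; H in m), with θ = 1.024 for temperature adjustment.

k_a(20) = 5.026 × 1.34^0.969 / 1.62^1.673 = 5.026 × 1.328 / 2.241 = 2.978 d⁻¹.
k_a(26.9) = 2.978 × 1.024^(26.9−20) = 2.978 × 1.178 = 3.507 d⁻¹.

k_a ≈ 3.51 d⁻¹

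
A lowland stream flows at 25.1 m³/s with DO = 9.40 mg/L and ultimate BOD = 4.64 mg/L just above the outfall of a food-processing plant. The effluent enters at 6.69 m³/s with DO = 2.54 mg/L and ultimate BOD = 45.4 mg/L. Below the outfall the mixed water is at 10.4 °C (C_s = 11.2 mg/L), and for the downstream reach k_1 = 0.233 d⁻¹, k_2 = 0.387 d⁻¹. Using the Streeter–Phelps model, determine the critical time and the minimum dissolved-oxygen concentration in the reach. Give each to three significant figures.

t_c ≈ 2.15 d; minimum DO ≈ 6.37 mg/L

Mixed DO = (25.1×9.40 + 6.69×2.54)/(25.1+6.69) = 252.9/31.79 = 7.956 mg/L.
Mixed L₀ = (25.1×4.64 + 6.69×45.4)/(31.79) = 420.2/31.79 = 13.22 mg/L.
Initial deficit D₀ = C_s − DO₀ = 11.2 − 7.956 = 3.244 mg/L.
t_c = (1/0.1540) ln[(0.387/0.233)(1 − 3.244×0.1540/(0.233×13.22))] = 6.494 × ln(1.392) = 2.146 d.
D_c = (0.233/0.387) × 13.22 × e^(−0.233×2.146) = 0.6021 × 13.22 × 0.6066 = 4.827 mg/L.
Minimum DO = 11.2 − 4.827 = 6.373 mg/L.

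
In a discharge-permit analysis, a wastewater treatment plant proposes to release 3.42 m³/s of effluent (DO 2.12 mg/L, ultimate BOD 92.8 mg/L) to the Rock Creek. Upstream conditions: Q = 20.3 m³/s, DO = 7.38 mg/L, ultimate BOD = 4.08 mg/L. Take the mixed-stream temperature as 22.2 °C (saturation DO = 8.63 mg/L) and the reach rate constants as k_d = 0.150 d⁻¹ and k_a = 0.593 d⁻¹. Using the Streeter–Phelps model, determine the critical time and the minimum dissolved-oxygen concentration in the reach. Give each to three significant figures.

Mixed DO = (20.3×7.38 + 3.42×2.12)/(20.3+3.42) = 157.1/23.72 = 6.622 mg/L.
Mixed L₀ = (20.3×4.08 + 3.42×92.8)/(23.72) = 400.2/23.72 = 16.87 mg/L.
Initial deficit D₀ = C_s − DO₀ = 8.63 − 6.622 = 2.008 mg/L.
t_c = (1/0.4430) ln[(0.593/0.150)(1 − 2.008×0.4430/(0.150×16.87))] = 2.257 × ln(2.563) = 2.125 d.
D_c = (0.150/0.593) × 16.87 × e^(−0.150×2.125) = 0.2530 × 16.87 × 0.7271 = 3.103 mg/L.
Minimum DO = 8.63 − 3.103 = 5.527 mg/L.

t_c ≈ 2.12 d; minimum DO ≈ 5.53 mg/L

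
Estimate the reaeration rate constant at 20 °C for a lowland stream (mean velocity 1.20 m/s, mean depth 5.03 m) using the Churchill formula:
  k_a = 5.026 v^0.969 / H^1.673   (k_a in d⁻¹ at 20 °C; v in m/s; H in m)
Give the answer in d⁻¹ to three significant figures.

k_a ≈ 0.402 d⁻¹

k_a = 5.026 × 1.20^0.969 / 5.03^1.673 = 5.026 × 1.193 / 14.92 = 0.4020 d⁻¹.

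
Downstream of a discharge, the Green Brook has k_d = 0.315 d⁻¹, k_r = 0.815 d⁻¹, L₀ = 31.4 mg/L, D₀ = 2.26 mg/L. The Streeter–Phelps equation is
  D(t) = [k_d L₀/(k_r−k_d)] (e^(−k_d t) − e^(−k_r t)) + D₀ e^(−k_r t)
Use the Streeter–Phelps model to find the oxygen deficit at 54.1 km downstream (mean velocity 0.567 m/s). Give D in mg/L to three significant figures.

Travel time t = x/v = 54.1 km / (0.567 m/s) = 54100 m / 0.567 m/s = 95410 s = 1.104 d.
k_d L₀/(k_r−k_d) = 0.315×31.4/(0.815−0.315) = 9.891/0.5000 = 19.78 mg/L.
e^(−k_d t) = e^(−0.315×1.104) = 0.7062; e^(−k_r t) = e^(−0.815×1.104) = 0.4066.
D = 19.78 × (0.7062 − 0.4066) + 2.26 × 0.4066 = 5.927 + 0.9188 = 6.846 mg/L.

D ≈ 6.85 mg/L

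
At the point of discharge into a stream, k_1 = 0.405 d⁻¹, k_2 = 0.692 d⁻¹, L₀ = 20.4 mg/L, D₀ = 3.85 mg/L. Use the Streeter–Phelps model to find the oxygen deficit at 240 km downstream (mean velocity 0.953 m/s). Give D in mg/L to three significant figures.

D ≈ 5.52 mg/L

Travel time t = x/v = 240 km / (0.953 m/s) = 240000 m / 0.953 m/s = 251800 s = 2.915 d.
k_1 L₀/(k_2−k_1) = 0.405×20.4/(0.692−0.405) = 8.262/0.2870 = 28.79 mg/L.
e^(−k_1 t) = e^(−0.405×2.915) = 0.3071; e^(−k_2 t) = e^(−0.692×2.915) = 0.1331.
D = 28.79 × (0.3071 − 0.1331) + 3.85 × 0.1331 = 5.011 + 0.5122 = 5.524 mg/L.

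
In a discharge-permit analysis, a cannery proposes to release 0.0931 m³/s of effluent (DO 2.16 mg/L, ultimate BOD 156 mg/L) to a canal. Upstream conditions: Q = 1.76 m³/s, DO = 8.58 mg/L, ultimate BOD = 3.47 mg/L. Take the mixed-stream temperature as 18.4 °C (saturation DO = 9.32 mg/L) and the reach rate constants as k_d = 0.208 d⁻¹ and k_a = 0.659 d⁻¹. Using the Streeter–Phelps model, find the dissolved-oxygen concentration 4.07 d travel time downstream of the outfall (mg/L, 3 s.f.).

Mixed DO = (1.76×8.58 + 0.0931×2.16)/(1.76+0.0931) = 15.30/1.853 = 8.257 mg/L.
Mixed L₀ = (1.76×3.47 + 0.0931×156)/(1.853) = 20.63/1.853 = 11.13 mg/L.
Initial deficit D₀ = C_s − DO₀ = 9.32 − 8.257 = 1.063 mg/L.
D(4.07) = [0.208×11.13/(0.659−0.208)](e^(−0.208×4.07) − e^(−0.659×4.07)) + 1.063 e^(−0.659×4.07)
= 5.135 × (0.4289 − 0.06842) + 1.063 × 0.06842 = 1.924 mg/L.
DO = 9.32 − 1.924 = 7.396 mg/L.

DO ≈ 7.40 mg/L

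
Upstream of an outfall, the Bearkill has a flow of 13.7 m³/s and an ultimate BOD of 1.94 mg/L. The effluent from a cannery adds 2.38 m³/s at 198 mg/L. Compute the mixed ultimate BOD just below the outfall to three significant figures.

31.0 mg/L

Flow-weighted mixing: C = (Q_r C_r + Q_w C_w)/(Q_r + Q_w)
= (13.7×1.94 + 2.38×198)/(13.7 + 2.38) = 497.8/16.08 = 30.96 mg/L.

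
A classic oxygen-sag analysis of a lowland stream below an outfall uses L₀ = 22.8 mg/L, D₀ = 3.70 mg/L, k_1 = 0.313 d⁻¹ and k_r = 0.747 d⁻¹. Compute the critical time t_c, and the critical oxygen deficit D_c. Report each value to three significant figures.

t_c = [1/(k_r−k_1)] ln[(k_r/k_1)(1 − D₀(k_r−k_1)/(k_1 L₀))]
= [1/(0.747−0.313)] ln[(0.747/0.313)(1 − 3.70×0.4340/(0.313×22.8))]
= (1/0.4340) ln[2.387 × 0.7750] = 2.304 × ln(1.850) = 2.304 × 0.6149 = 1.417 d.
D_c = (k_1/k_r) L₀ e^(−k_1 t_c) = (0.313/0.747) × 22.8 × e^(−0.313×1.417) = 0.4190 × 22.8 × 0.6418 = 6.131 mg/L.

t_c ≈ 1.42 d; D_c ≈ 6.13 mg/L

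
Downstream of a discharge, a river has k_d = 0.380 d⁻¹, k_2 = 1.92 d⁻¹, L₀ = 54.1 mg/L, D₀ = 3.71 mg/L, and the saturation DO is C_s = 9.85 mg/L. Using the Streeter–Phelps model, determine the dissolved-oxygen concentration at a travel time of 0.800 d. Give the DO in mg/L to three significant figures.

DO ≈ 2.07 mg/L

k_d L₀/(k_2−k_d) = 0.380×54.1/(1.92−0.380) = 20.56/1.540 = 13.35 mg/L.
e^(−k_d t) = e^(−0.380×0.8000) = 0.7379; e^(−k_2 t) = e^(−1.92×0.8000) = 0.2152.
D = 13.35 × (0.7379 − 0.2152) + 3.71 × 0.2152 = 6.977 + 0.7985 = 7.775 mg/L.
DO = C_s − D = 9.85 − 7.775 = 2.075 mg/L.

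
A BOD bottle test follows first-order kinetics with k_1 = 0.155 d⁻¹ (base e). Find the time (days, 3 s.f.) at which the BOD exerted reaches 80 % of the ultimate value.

t ≈ 10.4 d

y/L₀ = 1 − e^(−k_1 t) = 0.80 ⇒ e^(−k_1 t) = 0.200
t = −ln(0.200) / 0.155 = 1.609 / 0.155 = 10.38 d.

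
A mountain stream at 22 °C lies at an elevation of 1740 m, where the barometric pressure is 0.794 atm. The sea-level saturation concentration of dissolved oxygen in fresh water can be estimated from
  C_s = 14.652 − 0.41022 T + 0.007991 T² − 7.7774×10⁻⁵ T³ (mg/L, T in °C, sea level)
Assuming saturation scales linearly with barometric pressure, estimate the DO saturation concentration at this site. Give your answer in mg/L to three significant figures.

C_s ≈ 6.88 mg/L

At sea level: C_s = 14.652 − 0.41022×22 + 0.007991×22² − 7.7774×10⁻⁵×22³ = 8.667 mg/L.
Pressure correction: C_s' = 8.667 × 0.794 = 6.881 mg/L.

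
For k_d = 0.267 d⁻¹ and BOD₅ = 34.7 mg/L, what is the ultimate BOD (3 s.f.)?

L₀ ≈ 47.1 mg/L

BOD₅ = L₀(1 − e^(−5k_d)) ⇒ L₀ = BOD₅ / (1 − e^(−5×0.267))
= 34.7 / (1 − 0.2632) = 34.7 / 0.7368 = 47.09 mg/L.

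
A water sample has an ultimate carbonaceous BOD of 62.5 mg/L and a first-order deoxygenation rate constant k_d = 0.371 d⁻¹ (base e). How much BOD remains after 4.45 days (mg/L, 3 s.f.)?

L ≈ 12.0 mg/L

L_t = L₀ e^(−k_d t) = 62.5 × e^(−0.371×4.45) = 62.5 × 0.1919 = 11.99 mg/L.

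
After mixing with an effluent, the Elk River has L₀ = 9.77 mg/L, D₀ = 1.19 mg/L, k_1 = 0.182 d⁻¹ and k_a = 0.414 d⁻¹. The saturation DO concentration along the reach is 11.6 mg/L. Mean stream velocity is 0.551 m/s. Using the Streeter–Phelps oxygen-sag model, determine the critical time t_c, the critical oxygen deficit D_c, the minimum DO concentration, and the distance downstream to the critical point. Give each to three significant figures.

t_c ≈ 2.82 d; D_c ≈ 2.57 mg/L; min DO ≈ 9.03 mg/L; x_c ≈ 134 km

At the critical point dD/dt = 0, so k_1 L₀ e^(−k_1 t) = k_a D. Substituting D(t) from the Streeter–Phelps equation and solving for t gives
t_c = ln[(k_a/k_1)(1 − D₀(k_a−k_1)/(k_1 L₀))] / (k_a−k_1).
Here k_a−k_1 = 0.2320 d⁻¹ and 1 − D₀(k_a−k_1)/(k_1 L₀) = 1 − 1.19×0.2320/(0.182×9.77) = 0.8447, so
t_c = ln(2.275 × 0.8447) / 0.2320 = 0.6531 / 0.2320 = 2.815 d.
D_c = (k_1/k_a) L₀ e^(−k_1 t_c) = (0.182/0.414) × 9.77 × e^(−0.182×2.815) = 0.4396 × 9.77 × 0.5991 = 2.573 mg/L.
Minimum DO = C_s − D_c = 11.6 − 2.573 = 9.027 mg/L.
x_c = v t_c = 0.551 m/s × 2.815 d × 86400 s/d = 134000 m ≈ 134 km.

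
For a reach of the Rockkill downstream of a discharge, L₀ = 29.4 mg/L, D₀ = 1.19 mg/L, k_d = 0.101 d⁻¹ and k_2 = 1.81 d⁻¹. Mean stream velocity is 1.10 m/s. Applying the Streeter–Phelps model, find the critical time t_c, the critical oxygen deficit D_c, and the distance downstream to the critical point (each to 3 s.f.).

t_c ≈ 1.01 d; D_c ≈ 1.48 mg/L; x_c ≈ 96.3 km

With k_2/k_d = 17.92 and 1 − D₀(k_2−k_d)/(k_d L₀) = 0.3151,
t_c = ln(17.92 × 0.3151) / (1.81 − 0.101) = ln(5.647) / 1.709 = 1.731/1.709 = 1.013 d.
L(t_c) = L₀ e^(−k_d t_c) = 29.4 × 0.9028 = 26.54 mg/L, and at the critical point k_2 D_c = k_d L, so D_c = (0.101/1.81) × 26.54 = 1.481 mg/L.
x_c = v t_c = 1.10 m/s × 1.013 d × 86400 s/d = 96270 m ≈ 96.3 km.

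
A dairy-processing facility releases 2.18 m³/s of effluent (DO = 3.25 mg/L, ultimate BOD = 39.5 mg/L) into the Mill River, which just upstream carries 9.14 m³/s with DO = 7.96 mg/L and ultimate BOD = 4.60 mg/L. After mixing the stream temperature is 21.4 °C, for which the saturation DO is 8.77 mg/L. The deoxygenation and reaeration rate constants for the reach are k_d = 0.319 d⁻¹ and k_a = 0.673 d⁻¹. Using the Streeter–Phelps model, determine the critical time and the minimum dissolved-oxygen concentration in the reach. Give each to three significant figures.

Mixed DO = (9.14×7.96 + 2.18×3.25)/(9.14+2.18) = 79.84/11.32 = 7.053 mg/L.
Mixed L₀ = (9.14×4.60 + 2.18×39.5)/(11.32) = 128.2/11.32 = 11.32 mg/L.
Initial deficit D₀ = C_s − DO₀ = 8.77 − 7.053 = 1.717 mg/L.
t_c = (1/0.3540) ln[(0.673/0.319)(1 − 1.717×0.3540/(0.319×11.32))] = 2.825 × ln(1.755) = 1.588 d.
D_c = (0.319/0.673) × 11.32 × e^(−0.319×1.588) = 0.4740 × 11.32 × 0.6025 = 3.233 mg/L.
Minimum DO = 8.77 − 3.233 = 5.537 mg/L.

t_c ≈ 1.59 d; minimum DO ≈ 5.54 mg/L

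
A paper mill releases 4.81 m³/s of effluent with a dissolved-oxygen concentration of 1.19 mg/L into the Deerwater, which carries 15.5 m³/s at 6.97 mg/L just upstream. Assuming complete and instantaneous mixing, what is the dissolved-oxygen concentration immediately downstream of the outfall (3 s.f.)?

5.60 mg/L

Flow-weighted mixing: C = (Q_r C_r + Q_w C_w)/(Q_r + Q_w)
= (15.5×6.97 + 4.81×1.19)/(15.5 + 4.81) = 113.8/20.31 = 5.601 mg/L.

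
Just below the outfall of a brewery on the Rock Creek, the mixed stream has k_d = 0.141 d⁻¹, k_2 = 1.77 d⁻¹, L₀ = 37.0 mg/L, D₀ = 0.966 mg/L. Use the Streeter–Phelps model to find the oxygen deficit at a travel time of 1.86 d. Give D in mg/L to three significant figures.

k_d L₀/(k_2−k_d) = 0.141×37.0/(1.77−0.141) = 5.217/1.629 = 3.203 mg/L.
e^(−k_d t) = e^(−0.141×1.860) = 0.7693; e^(−k_2 t) = e^(−1.77×1.860) = 0.03717.
D = 3.203 × (0.7693 − 0.03717) + 0.966 × 0.03717 = 2.345 + 0.03591 = 2.381 mg/L.

D ≈ 2.38 mg/L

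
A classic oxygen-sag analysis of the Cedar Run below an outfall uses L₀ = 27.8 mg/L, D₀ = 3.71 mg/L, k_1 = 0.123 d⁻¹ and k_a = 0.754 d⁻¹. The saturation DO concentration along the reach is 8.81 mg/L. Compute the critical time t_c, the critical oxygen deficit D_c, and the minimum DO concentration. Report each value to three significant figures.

t_c ≈ 1.04 d; D_c ≈ 3.99 mg/L; min DO ≈ 4.82 mg/L

t_c = [1/(k_a−k_1)] ln[(k_a/k_1)(1 − D₀(k_a−k_1)/(k_1 L₀))]
= [1/(0.754−0.123)] ln[(0.754/0.123)(1 − 3.71×0.6310/(0.123×27.8))]
= (1/0.6310) ln[6.130 × 0.3154] = 1.585 × ln(1.933) = 1.585 × 0.6592 = 1.045 d.
D_c = (k_1/k_a) L₀ e^(−k_1 t_c) = (0.123/0.754) × 27.8 × e^(−0.123×1.045) = 0.1631 × 27.8 × 0.8794 = 3.988 mg/L.
Minimum DO = C_s − D_c = 8.81 − 3.988 = 4.822 mg/L.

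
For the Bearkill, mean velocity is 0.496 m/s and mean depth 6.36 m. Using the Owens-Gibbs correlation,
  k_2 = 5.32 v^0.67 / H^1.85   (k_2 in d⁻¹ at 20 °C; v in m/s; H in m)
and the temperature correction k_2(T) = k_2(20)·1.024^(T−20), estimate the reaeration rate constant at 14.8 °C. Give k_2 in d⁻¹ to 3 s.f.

k_2 ≈ 0.0959 d⁻¹

k_2(20) = 5.32 × 0.496^0.67 / 6.36^1.85 = 5.32 × 0.6251 / 30.65 = 0.1085 d⁻¹.
k_2(14.8) = 0.1085 × 1.024^(14.8−20) = 0.1085 × 0.8840 = 0.09592 d⁻¹.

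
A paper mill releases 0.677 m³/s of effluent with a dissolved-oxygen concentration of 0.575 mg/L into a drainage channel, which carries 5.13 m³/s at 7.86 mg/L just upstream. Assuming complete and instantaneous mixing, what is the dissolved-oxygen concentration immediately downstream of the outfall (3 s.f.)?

Flow-weighted mixing: C = (Q_r C_r + Q_w C_w)/(Q_r + Q_w)
= (5.13×7.86 + 0.677×0.575)/(5.13 + 0.677) = 40.71/5.807 = 7.011 mg/L.

7.01 mg/L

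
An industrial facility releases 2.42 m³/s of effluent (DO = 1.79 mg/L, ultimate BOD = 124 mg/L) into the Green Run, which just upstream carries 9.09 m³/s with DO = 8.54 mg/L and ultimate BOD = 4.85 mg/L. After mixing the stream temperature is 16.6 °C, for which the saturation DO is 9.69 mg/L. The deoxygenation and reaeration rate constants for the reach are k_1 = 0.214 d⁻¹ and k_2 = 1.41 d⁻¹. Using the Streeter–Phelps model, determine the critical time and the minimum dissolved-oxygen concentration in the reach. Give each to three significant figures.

t_c ≈ 1.03 d; minimum DO ≈ 6.05 mg/L

Mixed DO = (9.09×8.54 + 2.42×1.79)/(9.09+2.42) = 81.96/11.51 = 7.121 mg/L.
Mixed L₀ = (9.09×4.85 + 2.42×124)/(11.51) = 344.2/11.51 = 29.90 mg/L.
Initial deficit D₀ = C_s − DO₀ = 9.69 − 7.121 = 2.569 mg/L.
t_c = (1/1.196) ln[(1.41/0.214)(1 − 2.569×1.196/(0.214×29.90))] = 0.8361 × ln(3.425) = 1.029 d.
D_c = (0.214/1.41) × 29.90 × e^(−0.214×1.029) = 0.1518 × 29.90 × 0.8023 = 3.641 mg/L.
Minimum DO = 9.69 − 3.641 = 6.049 mg/L.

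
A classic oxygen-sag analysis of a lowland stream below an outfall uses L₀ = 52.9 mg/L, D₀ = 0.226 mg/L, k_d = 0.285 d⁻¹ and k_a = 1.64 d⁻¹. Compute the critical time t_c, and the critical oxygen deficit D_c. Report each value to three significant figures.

At the critical point dD/dt = 0, so k_d L₀ e^(−k_d t) = k_a D. Substituting D(t) from the Streeter–Phelps equation and solving for t gives
t_c = ln[(k_a/k_d)(1 − D₀(k_a−k_d)/(k_d L₀))] / (k_a−k_d).
Here k_a−k_d = 1.355 d⁻¹ and 1 − D₀(k_a−k_d)/(k_d L₀) = 1 − 0.226×1.355/(0.285×52.9) = 0.9797, so
t_c = ln(5.754 × 0.9797) / 1.355 = 1.729 / 1.355 = 1.276 d.
L(t_c) = L₀ e^(−k_d t_c) = 52.9 × 0.6951 = 36.77 mg/L, and at the critical point k_a D_c = k_d L, so D_c = (0.285/1.64) × 36.77 = 6.390 mg/L.

t_c ≈ 1.28 d; D_c ≈ 6.39 mg/L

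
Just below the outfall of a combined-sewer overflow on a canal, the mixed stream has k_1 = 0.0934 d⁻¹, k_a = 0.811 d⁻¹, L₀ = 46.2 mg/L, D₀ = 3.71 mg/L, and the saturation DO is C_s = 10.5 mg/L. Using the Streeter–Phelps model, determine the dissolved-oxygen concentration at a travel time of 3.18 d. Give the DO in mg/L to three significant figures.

k_1 L₀/(k_a−k_1) = 0.0934×46.2/(0.811−0.0934) = 4.315/0.7176 = 6.013 mg/L.
e^(−k_1 t) = e^(−0.0934×3.180) = 0.7430; e^(−k_a t) = e^(−0.811×3.180) = 0.07585.
D = 6.013 × (0.7430 − 0.07585) + 3.71 × 0.07585 = 4.012 + 0.2814 = 4.293 mg/L.
DO = C_s − D = 10.5 − 4.293 = 6.207 mg/L.

DO ≈ 6.21 mg/L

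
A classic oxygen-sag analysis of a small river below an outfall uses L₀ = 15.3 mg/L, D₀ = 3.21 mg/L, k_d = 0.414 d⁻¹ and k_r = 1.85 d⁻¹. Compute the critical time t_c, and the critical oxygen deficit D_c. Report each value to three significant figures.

With k_r/k_d = 4.469 and 1 − D₀(k_r−k_d)/(k_d L₀) = 0.2723,
t_c = ln(4.469 × 0.2723) / (1.85 − 0.414) = ln(1.217) / 1.436 = 0.1961/1.436 = 0.1366 d.
L(t_c) = L₀ e^(−k_d t_c) = 15.3 × 0.9450 = 14.46 mg/L, and at the critical point k_r D_c = k_d L, so D_c = (0.414/1.85) × 14.46 = 3.236 mg/L.

t_c ≈ 0.137 d; D_c ≈ 3.24 mg/L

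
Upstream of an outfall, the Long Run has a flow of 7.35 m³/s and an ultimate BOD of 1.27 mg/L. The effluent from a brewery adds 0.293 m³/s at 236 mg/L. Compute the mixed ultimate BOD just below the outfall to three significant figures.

Flow-weighted mixing: C = (Q_r C_r + Q_w C_w)/(Q_r + Q_w)
= (7.35×1.27 + 0.293×236)/(7.35 + 0.293) = 78.48/7.643 = 10.27 mg/L.

10.3 mg/L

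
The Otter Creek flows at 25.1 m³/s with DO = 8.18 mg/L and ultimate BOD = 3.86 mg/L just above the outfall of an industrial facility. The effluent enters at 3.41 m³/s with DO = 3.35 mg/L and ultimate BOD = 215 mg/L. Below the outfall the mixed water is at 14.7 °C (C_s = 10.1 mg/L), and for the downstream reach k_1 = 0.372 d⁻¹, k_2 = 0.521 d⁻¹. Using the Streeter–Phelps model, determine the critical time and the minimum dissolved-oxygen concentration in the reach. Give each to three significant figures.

Mixed DO = (25.1×8.18 + 3.41×3.35)/(25.1+3.41) = 216.7/28.51 = 7.602 mg/L.
Mixed L₀ = (25.1×3.86 + 3.41×215)/(28.51) = 830.0/28.51 = 29.11 mg/L.
Initial deficit D₀ = C_s − DO₀ = 10.1 − 7.602 = 2.498 mg/L.
t_c = (1/0.1490) ln[(0.521/0.372)(1 − 2.498×0.1490/(0.372×29.11))] = 6.711 × ln(1.352) = 2.026 d.
D_c = (0.372/0.521) × 29.11 × e^(−0.372×2.026) = 0.7140 × 29.11 × 0.4706 = 9.783 mg/L.
Minimum DO = 10.1 − 9.783 = 0.3170 mg/L.

t_c ≈ 2.03 d; minimum DO ≈ 0.317 mg/L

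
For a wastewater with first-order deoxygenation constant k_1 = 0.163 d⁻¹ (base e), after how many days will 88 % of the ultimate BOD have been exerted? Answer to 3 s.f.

y/L₀ = 1 − e^(−k_1 t) = 0.88 ⇒ e^(−k_1 t) = 0.120
t = −ln(0.120) / 0.163 = 2.120 / 0.163 = 13.01 d.

t ≈ 13.0 d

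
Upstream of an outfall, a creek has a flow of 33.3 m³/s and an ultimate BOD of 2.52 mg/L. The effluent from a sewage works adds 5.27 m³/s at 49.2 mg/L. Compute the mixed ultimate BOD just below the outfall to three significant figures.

Flow-weighted mixing: C = (Q_r C_r + Q_w C_w)/(Q_r + Q_w)
= (33.3×2.52 + 5.27×49.2)/(33.3 + 5.27) = 343.2/38.57 = 8.898 mg/L.

8.90 mg/L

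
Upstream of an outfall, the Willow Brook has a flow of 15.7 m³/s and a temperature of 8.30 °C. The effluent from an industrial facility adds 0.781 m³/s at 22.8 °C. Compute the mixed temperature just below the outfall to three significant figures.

8.99 °C

Flow-weighted mixing: C = (Q_r C_r + Q_w C_w)/(Q_r + Q_w)
= (15.7×8.30 + 0.781×22.8)/(15.7 + 0.781) = 148.1/16.48 = 8.987 °C.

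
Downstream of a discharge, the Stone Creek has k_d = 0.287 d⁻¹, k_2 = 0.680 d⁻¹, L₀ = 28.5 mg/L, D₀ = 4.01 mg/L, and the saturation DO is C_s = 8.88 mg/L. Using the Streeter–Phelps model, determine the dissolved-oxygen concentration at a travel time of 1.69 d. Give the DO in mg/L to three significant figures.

DO ≈ 1.39 mg/L

k_d L₀/(k_2−k_d) = 0.287×28.5/(0.680−0.287) = 8.179/0.3930 = 20.81 mg/L.
e^(−k_d t) = e^(−0.287×1.690) = 0.6157; e^(−k_2 t) = e^(−0.680×1.690) = 0.3169.
D = 20.81 × (0.6157 − 0.3169) + 4.01 × 0.3169 = 6.219 + 1.271 = 7.489 mg/L.
DO = C_s − D = 8.88 − 7.489 = 1.391 mg/L.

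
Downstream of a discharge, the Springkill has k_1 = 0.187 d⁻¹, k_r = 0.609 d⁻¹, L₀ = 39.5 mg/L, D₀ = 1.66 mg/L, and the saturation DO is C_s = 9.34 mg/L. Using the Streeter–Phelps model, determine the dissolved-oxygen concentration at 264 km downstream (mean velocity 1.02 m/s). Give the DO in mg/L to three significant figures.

Travel time t = x/v = 264 km / (1.02 m/s) = 264000 m / 1.02 m/s = 258800 s = 2.996 d.
k_1 L₀/(k_r−k_1) = 0.187×39.5/(0.609−0.187) = 7.386/0.4220 = 17.50 mg/L.
e^(−k_1 t) = e^(−0.187×2.996) = 0.5711; e^(−k_r t) = e^(−0.609×2.996) = 0.1613.
D = 17.50 × (0.5711 − 0.1613) + 1.66 × 0.1613 = 7.173 + 0.2678 = 7.440 mg/L.
DO = C_s − D = 9.34 − 7.440 = 1.900 mg/L.

DO ≈ 1.90 mg/L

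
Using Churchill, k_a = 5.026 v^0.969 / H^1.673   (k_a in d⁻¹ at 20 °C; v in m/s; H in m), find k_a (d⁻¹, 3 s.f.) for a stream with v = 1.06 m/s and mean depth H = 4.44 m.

k_a ≈ 0.439 d⁻¹

k_a = 5.026 × 1.06^0.969 / 4.44^1.673 = 5.026 × 1.058 / 12.11 = 0.4392 d⁻¹.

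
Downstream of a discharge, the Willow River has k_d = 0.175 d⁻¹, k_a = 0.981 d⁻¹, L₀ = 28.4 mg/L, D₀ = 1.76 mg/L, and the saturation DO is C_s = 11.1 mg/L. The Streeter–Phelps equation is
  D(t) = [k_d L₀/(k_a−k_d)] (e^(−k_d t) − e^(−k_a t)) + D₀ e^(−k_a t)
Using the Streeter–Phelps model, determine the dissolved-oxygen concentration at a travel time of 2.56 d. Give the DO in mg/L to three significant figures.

k_d L₀/(k_a−k_d) = 0.175×28.4/(0.981−0.175) = 4.970/0.8060 = 6.166 mg/L.
e^(−k_d t) = e^(−0.175×2.560) = 0.6389; e^(−k_a t) = e^(−0.981×2.560) = 0.08116.
D = 6.166 × (0.6389 − 0.08116) + 1.76 × 0.08116 = 3.439 + 0.1428 = 3.582 mg/L.
DO = C_s − D = 11.1 − 3.582 = 7.518 mg/L.

DO ≈ 7.52 mg/L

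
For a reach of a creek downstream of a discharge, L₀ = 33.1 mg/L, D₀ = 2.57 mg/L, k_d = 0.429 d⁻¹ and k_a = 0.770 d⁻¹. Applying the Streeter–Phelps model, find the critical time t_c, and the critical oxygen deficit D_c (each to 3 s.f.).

t_c = [1/(k_a−k_d)] ln[(k_a/k_d)(1 − D₀(k_a−k_d)/(k_d L₀))]
= [1/(0.770−0.429)] ln[(0.770/0.429)(1 − 2.57×0.3410/(0.429×33.1))]
= (1/0.3410) ln[1.795 × 0.9383] = 2.933 × ln(1.684) = 2.933 × 0.5212 = 1.529 d.
L(t_c) = L₀ e^(−k_d t_c) = 33.1 × 0.5191 = 17.18 mg/L, and at the critical point k_a D_c = k_d L, so D_c = (0.429/0.770) × 17.18 = 9.572 mg/L.

t_c ≈ 1.53 d; D_c ≈ 9.57 mg/L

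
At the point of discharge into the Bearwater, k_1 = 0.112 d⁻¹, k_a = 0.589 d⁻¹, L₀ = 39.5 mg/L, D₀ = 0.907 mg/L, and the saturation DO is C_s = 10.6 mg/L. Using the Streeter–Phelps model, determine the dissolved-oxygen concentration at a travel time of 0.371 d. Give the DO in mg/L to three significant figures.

k_1 L₀/(k_a−k_1) = 0.112×39.5/(0.589−0.112) = 4.424/0.4770 = 9.275 mg/L.
e^(−k_1 t) = e^(−0.112×0.3710) = 0.9593; e^(−k_a t) = e^(−0.589×0.3710) = 0.8037.
D = 9.275 × (0.9593 − 0.8037) + 0.907 × 0.8037 = 1.443 + 0.7290 = 2.172 mg/L.
DO = C_s − D = 10.6 − 2.172 = 8.428 mg/L.

DO ≈ 8.43 mg/L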